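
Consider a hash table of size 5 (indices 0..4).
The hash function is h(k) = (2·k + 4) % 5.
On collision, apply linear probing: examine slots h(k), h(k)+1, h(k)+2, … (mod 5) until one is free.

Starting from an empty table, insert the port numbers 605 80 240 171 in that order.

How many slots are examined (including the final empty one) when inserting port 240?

605 hashes to 4; slot 4 is free -> place at 4.
80 hashes to 4; 4 taken -> place at 0.
240 hashes to 4; 4,0 taken -> place at 1.
171 hashes to 1; 1 taken -> place at 2.
Table: [80, 240, 171, _, 605]

3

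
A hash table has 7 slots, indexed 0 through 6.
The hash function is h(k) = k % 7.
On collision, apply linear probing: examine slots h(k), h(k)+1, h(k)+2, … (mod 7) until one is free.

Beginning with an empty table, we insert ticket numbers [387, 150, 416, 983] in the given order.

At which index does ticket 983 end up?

5

387: h=2 => slot 2
150: h=3 => slot 3
416: h=3, probe 3,4 => slot 4
983: h=3, probe 3,4,5 => slot 5
Table: [∅, ∅, 387, 150, 416, 983, ∅]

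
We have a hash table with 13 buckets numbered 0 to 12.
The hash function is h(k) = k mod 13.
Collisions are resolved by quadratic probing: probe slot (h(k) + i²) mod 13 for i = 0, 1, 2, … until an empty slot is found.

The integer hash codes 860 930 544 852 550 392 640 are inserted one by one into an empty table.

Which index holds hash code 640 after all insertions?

12

860 hashes to 2; slot 2 is free => place at 2.
930 hashes to 7; slot 7 is free => place at 7.
544 hashes to 11; slot 11 is free => place at 11.
852 hashes to 7; 7 taken => place at 8.
550 hashes to 4; slot 4 is free => place at 4.
392 hashes to 2; 2 taken => place at 3.
640 hashes to 3; 3,4,7 taken => place at 12.
Table: [-, -, 860, 392, 550, -, -, 930, 852, -, -, 544, 640]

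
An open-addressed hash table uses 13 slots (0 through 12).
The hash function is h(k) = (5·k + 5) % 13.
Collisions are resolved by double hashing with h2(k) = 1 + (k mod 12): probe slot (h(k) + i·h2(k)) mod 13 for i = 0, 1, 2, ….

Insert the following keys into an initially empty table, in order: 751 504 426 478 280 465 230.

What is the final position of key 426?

Insert 751: h=3, slot 3 empty -> index 3.
Insert 504: h=3, h2=1, slot 3 occupied -> index 4.
Insert 426: h=3, h2=7, slot 3 occupied -> index 10.
Insert 478: h=3, h2=11, slot 3 occupied -> index 1.
Insert 280: h=1, h2=5, slot 1 occupied -> index 6.
Insert 465: h=3, h2=10, slot 3 occupied -> index 0.
Insert 230: h=11, slot 11 empty -> index 11.
Table: [465, 478, ∅, 751, 504, ∅, 280, ∅, ∅, ∅, 426, 230, ∅]

10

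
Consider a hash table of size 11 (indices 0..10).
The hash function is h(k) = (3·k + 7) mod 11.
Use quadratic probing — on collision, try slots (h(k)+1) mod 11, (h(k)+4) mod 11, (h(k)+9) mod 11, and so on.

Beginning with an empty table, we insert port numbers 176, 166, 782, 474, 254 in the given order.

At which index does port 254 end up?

8

176: h=7 -> slot 7
166: h=10 -> slot 10
782: h=10, probe 10,0 -> slot 0
474: h=10, probe 10,0,3 -> slot 3
254: h=10, probe 10,0,3,8 -> slot 8
Table: [782, ∅, ∅, 474, ∅, ∅, ∅, 176, 254, ∅, 166]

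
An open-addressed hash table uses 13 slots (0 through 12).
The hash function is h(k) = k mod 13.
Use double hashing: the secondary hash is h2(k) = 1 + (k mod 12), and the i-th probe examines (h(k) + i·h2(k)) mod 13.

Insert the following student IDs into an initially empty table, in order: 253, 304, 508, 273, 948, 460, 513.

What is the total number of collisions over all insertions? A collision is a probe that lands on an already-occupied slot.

253 hashes to 6; slot 6 is free -> place at 6.
304 hashes to 5; slot 5 is free -> place at 5.
508 hashes to 1; slot 1 is free -> place at 1.
273 hashes to 0; slot 0 is free -> place at 0.
948 hashes to 12; slot 12 is free -> place at 12.
460 hashes to 5, h2=5; 5 taken -> place at 10.
513 hashes to 6, h2=10; 6 taken -> place at 3.
Table: [273, 508, ∅, 513, ∅, 304, 253, ∅, ∅, ∅, 460, ∅, 948]

2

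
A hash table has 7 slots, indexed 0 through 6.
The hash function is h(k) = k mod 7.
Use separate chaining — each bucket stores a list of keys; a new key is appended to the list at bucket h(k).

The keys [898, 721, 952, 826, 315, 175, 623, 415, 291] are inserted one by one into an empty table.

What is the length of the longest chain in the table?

6

Insert 898: h=2, bucket 2 empty → new chain.
Insert 721: h=0, bucket 0 empty → new chain.
Insert 952: h=0, bucket 0 nonempty → append to chain.
Insert 826: h=0, bucket 0 nonempty → append to chain.
Insert 315: h=0, bucket 0 nonempty → append to chain.
Insert 175: h=0, bucket 0 nonempty → append to chain.
Insert 623: h=0, bucket 0 nonempty → append to chain.
Insert 415: h=2, bucket 2 nonempty → append to chain.
Insert 291: h=4, bucket 4 empty → new chain.
Final buckets:
0: 721 -> 952 -> 826 -> 315 -> 175 -> 623
1: .
2: 898 -> 415
3: .
4: 291
5: .
6: .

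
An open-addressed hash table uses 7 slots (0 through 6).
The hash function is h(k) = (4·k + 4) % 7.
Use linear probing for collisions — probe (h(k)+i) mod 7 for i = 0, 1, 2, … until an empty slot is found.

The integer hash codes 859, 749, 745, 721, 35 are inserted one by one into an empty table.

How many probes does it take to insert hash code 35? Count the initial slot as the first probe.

859: h=3 => slot 3
749: h=4 => slot 4
745: h=2 => slot 2
721: h=4, probe 4,5 => slot 5
35: h=4, probe 4,5,6 => slot 6
Table: [∅, ∅, 745, 859, 749, 721, 35]

3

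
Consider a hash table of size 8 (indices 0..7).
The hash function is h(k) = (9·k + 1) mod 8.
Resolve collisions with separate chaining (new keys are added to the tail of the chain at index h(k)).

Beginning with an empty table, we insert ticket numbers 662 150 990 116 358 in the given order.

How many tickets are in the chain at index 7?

Insert 662: h=7, bucket 7 empty -> new chain.
Insert 150: h=7, bucket 7 nonempty -> append to chain.
Insert 990: h=7, bucket 7 nonempty -> append to chain.
Insert 116: h=5, bucket 5 empty -> new chain.
Insert 358: h=7, bucket 7 nonempty -> append to chain.
Final buckets:
0: -
1: -
2: -
3: -
4: -
5: 116
6: -
7: 662 -> 150 -> 990 -> 358

4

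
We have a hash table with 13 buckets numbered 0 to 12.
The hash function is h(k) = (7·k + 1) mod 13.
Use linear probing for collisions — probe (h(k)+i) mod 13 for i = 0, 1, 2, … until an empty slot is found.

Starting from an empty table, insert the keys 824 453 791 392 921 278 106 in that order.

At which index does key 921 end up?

3

824 hashes to 10; slot 10 is free -> place at 10.
453 hashes to 0; slot 0 is free -> place at 0.
791 hashes to 0; 0 taken -> place at 1.
392 hashes to 2; slot 2 is free -> place at 2.
921 hashes to 0; 0,1,2 taken -> place at 3.
278 hashes to 10; 10 taken -> place at 11.
106 hashes to 2; 2,3 taken -> place at 4.
Table: [453, 791, 392, 921, 106, -, -, -, -, -, 824, 278, -]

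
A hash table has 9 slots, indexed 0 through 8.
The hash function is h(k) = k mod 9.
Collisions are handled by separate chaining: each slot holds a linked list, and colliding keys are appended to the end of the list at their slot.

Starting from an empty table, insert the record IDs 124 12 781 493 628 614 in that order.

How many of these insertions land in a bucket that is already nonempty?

Insert 124: h=7, bucket 7 empty → new chain.
Insert 12: h=3, bucket 3 empty → new chain.
Insert 781: h=7, bucket 7 nonempty → append to chain.
Insert 493: h=7, bucket 7 nonempty → append to chain.
Insert 628: h=7, bucket 7 nonempty → append to chain.
Insert 614: h=2, bucket 2 empty → new chain.
Final buckets:
0: _
1: _
2: 614
3: 12
4: _
5: _
6: _
7: 124 -> 781 -> 493 -> 628
8: _

3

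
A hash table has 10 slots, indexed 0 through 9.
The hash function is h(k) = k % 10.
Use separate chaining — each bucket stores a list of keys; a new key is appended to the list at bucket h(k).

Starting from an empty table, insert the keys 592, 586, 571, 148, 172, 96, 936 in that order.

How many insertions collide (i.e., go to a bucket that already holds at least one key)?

Insert 592: h=2, bucket 2 empty -> new chain.
Insert 586: h=6, bucket 6 empty -> new chain.
Insert 571: h=1, bucket 1 empty -> new chain.
Insert 148: h=8, bucket 8 empty -> new chain.
Insert 172: h=2, bucket 2 nonempty -> append to chain.
Insert 96: h=6, bucket 6 nonempty -> append to chain.
Insert 936: h=6, bucket 6 nonempty -> append to chain.
Final buckets:
0: .
1: 571
2: 592 -> 172
3: .
4: .
5: .
6: 586 -> 96 -> 936
7: .
8: 148
9: .

3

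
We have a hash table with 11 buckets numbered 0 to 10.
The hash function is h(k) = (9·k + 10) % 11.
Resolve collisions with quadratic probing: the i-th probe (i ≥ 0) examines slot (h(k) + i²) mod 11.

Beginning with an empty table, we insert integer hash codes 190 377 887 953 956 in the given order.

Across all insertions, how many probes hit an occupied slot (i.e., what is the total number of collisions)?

2

190 hashes to 4; slot 4 is free => place at 4.
377 hashes to 4; 4 taken => place at 5.
887 hashes to 7; slot 7 is free => place at 7.
953 hashes to 7; 7 taken => place at 8.
956 hashes to 1; slot 1 is free => place at 1.
Table: [∅, 956, ∅, ∅, 190, 377, ∅, 887, 953, ∅, ∅]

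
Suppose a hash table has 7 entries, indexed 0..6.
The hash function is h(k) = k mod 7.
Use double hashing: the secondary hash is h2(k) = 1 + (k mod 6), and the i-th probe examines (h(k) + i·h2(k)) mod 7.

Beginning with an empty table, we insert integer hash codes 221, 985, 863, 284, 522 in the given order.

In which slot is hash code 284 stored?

221: h=4 -> slot 4
985: h=5 -> slot 5
863: h=2 -> slot 2
284: h=4, h2=3, probe 4,0 -> slot 0
522: h=4, h2=1, probe 4,5,6 -> slot 6
Table: [284, -, 863, -, 221, 985, 522]

0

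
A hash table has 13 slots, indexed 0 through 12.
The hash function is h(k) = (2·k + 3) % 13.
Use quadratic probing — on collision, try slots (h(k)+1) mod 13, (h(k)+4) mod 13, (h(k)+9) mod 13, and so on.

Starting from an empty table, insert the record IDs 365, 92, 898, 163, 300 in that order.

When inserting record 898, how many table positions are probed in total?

3

365: h=5 => slot 5
92: h=5, probe 5,6 => slot 6
898: h=5, probe 5,6,9 => slot 9
163: h=4 => slot 4
300: h=5, probe 5,6,9,1 => slot 1
Table: [—, 300, —, —, 163, 365, 92, —, —, 898, —, —, —]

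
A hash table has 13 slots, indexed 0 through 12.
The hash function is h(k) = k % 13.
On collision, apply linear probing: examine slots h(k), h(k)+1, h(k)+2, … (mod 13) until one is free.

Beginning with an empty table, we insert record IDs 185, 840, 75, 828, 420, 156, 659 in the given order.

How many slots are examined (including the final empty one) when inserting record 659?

185 hashes to 3; slot 3 is free => place at 3.
840 hashes to 8; slot 8 is free => place at 8.
75 hashes to 10; slot 10 is free => place at 10.
828 hashes to 9; slot 9 is free => place at 9.
420 hashes to 4; slot 4 is free => place at 4.
156 hashes to 0; slot 0 is free => place at 0.
659 hashes to 9; 9,10 taken => place at 11.
Table: [156, —, —, 185, 420, —, —, —, 840, 828, 75, 659, —]

3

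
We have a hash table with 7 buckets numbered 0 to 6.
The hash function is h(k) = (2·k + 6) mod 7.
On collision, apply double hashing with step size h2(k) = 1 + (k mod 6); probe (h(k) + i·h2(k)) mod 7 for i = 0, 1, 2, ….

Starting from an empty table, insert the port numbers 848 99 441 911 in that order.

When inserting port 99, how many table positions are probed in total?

2

Insert 848: h=1, slot 1 empty => index 1.
Insert 99: h=1, h2=4, slot 1 occupied => index 5.
Insert 441: h=6, slot 6 empty => index 6.
Insert 911: h=1, h2=6, slot 1 occupied => index 0.
Table: [911, 848, ., ., ., 99, 441]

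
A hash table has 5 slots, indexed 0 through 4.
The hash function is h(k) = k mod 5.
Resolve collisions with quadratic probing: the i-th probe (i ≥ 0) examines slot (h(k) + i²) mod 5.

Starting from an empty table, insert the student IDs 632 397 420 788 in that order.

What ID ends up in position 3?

632: h=2 => slot 2
397: h=2, probe 2,3 => slot 3
420: h=0 => slot 0
788: h=3, probe 3,4 => slot 4
Table: [420, ∅, 632, 397, 788]

397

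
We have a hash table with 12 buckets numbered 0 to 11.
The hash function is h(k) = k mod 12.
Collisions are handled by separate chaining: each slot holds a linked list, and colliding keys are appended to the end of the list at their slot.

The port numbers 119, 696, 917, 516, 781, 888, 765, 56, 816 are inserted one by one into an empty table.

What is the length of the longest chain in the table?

4

Insert 119: h=11, bucket 11 empty → new chain.
Insert 696: h=0, bucket 0 empty → new chain.
Insert 917: h=5, bucket 5 empty → new chain.
Insert 516: h=0, bucket 0 nonempty → append to chain.
Insert 781: h=1, bucket 1 empty → new chain.
Insert 888: h=0, bucket 0 nonempty → append to chain.
Insert 765: h=9, bucket 9 empty → new chain.
Insert 56: h=8, bucket 8 empty → new chain.
Insert 816: h=0, bucket 0 nonempty → append to chain.
Final buckets:
0: 696 -> 516 -> 888 -> 816
1: 781
2: —
3: —
4: —
5: 917
6: —
7: —
8: 56
9: 765
10: —
11: 119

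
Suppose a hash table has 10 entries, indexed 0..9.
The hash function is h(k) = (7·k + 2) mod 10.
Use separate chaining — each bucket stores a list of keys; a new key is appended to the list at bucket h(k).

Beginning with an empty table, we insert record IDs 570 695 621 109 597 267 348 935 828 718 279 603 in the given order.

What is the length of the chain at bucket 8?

Insert 570: h=2, bucket 2 empty → new chain.
Insert 695: h=7, bucket 7 empty → new chain.
Insert 621: h=9, bucket 9 empty → new chain.
Insert 109: h=5, bucket 5 empty → new chain.
Insert 597: h=1, bucket 1 empty → new chain.
Insert 267: h=1, bucket 1 nonempty → append to chain.
Insert 348: h=8, bucket 8 empty → new chain.
Insert 935: h=7, bucket 7 nonempty → append to chain.
Insert 828: h=8, bucket 8 nonempty → append to chain.
Insert 718: h=8, bucket 8 nonempty → append to chain.
Insert 279: h=5, bucket 5 nonempty → append to chain.
Insert 603: h=3, bucket 3 empty → new chain.
Final buckets:
0: -
1: 597 -> 267
2: 570
3: 603
4: -
5: 109 -> 279
6: -
7: 695 -> 935
8: 348 -> 828 -> 718
9: 621

3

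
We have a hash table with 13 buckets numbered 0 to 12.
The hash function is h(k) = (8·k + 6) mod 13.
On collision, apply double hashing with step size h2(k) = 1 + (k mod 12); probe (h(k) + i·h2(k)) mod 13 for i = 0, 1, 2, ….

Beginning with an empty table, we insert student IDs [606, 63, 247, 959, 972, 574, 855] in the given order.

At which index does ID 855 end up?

606: h=5 → slot 5
63: h=3 → slot 3
247: h=6 → slot 6
959: h=8 → slot 8
972: h=8, h2=1, probe 8,9 → slot 9
574: h=9, h2=11, probe 9,7 → slot 7
855: h=8, h2=4, probe 8,12 → slot 12
Table: [—, —, —, 63, —, 606, 247, 574, 959, 972, —, —, 855]

12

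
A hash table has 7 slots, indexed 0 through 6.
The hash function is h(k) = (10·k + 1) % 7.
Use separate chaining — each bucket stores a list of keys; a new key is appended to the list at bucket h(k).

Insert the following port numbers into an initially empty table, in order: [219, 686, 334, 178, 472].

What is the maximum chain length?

Insert 219: h=0, bucket 0 empty → new chain.
Insert 686: h=1, bucket 1 empty → new chain.
Insert 334: h=2, bucket 2 empty → new chain.
Insert 178: h=3, bucket 3 empty → new chain.
Insert 472: h=3, bucket 3 nonempty → append to chain.
Final buckets:
0: 219
1: 686
2: 334
3: 178 -> 472
4: -
5: -
6: -

2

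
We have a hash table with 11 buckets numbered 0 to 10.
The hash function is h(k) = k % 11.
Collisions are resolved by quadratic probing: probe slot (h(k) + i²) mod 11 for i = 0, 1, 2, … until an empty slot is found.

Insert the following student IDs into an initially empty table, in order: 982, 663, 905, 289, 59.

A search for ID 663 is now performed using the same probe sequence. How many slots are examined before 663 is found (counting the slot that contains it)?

2

982: h=3 => slot 3
663: h=3, probe 3,4 => slot 4
905: h=3, probe 3,4,7 => slot 7
289: h=3, probe 3,4,7,1 => slot 1
59: h=4, probe 4,5 => slot 5
Table: [_, 289, _, 982, 663, 59, _, 905, _, _, _]
Lookup 663: h=3, probe 3,4 → found at 4.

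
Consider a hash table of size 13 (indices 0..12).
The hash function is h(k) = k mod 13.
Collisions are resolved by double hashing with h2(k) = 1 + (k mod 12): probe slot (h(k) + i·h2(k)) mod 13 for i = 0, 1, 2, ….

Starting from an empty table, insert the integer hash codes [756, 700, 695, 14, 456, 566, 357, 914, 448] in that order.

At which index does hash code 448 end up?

Insert 756: h=2, slot 2 empty => index 2.
Insert 700: h=11, slot 11 empty => index 11.
Insert 695: h=6, slot 6 empty => index 6.
Insert 14: h=1, slot 1 empty => index 1.
Insert 456: h=1, h2=1, slots 1,2 occupied => index 3.
Insert 566: h=7, slot 7 empty => index 7.
Insert 357: h=6, h2=10, slots 6,3 occupied => index 0.
Insert 914: h=4, slot 4 empty => index 4.
Insert 448: h=6, h2=5, slots 6,11,3 occupied => index 8.
Table: [357, 14, 756, 456, 914, ., 695, 566, 448, ., ., 700, .]

8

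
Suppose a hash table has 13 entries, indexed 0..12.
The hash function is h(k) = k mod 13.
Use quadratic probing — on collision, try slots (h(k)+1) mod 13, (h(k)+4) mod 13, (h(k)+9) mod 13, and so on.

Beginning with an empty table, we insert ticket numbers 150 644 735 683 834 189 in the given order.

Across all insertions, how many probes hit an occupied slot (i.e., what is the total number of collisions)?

150: h=7 → slot 7
644: h=7, probe 7,8 → slot 8
735: h=7, probe 7,8,11 → slot 11
683: h=7, probe 7,8,11,3 → slot 3
834: h=2 → slot 2
189: h=7, probe 7,8,11,3,10 → slot 10
Table: [-, -, 834, 683, -, -, -, 150, 644, -, 189, 735, -]

10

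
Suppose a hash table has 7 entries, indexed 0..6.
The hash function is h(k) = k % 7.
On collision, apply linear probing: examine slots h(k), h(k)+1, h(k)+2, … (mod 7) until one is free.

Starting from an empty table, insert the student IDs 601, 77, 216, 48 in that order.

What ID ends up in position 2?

48

Insert 601: h=6, slot 6 empty => index 6.
Insert 77: h=0, slot 0 empty => index 0.
Insert 216: h=6, slots 6,0 occupied => index 1.
Insert 48: h=6, slots 6,0,1 occupied => index 2.
Table: [77, 216, 48, —, —, —, 601]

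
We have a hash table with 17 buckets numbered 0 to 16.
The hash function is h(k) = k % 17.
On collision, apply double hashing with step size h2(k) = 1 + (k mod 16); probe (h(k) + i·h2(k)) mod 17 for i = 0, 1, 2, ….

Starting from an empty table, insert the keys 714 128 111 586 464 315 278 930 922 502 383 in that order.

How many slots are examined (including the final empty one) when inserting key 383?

714 hashes to 0; slot 0 is free -> place at 0.
128 hashes to 9; slot 9 is free -> place at 9.
111 hashes to 9, h2=16; 9 taken -> place at 8.
586 hashes to 8, h2=11; 8 taken -> place at 2.
464 hashes to 5; slot 5 is free -> place at 5.
315 hashes to 9, h2=12; 9 taken -> place at 4.
278 hashes to 6; slot 6 is free -> place at 6.
930 hashes to 12; slot 12 is free -> place at 12.
922 hashes to 4, h2=11; 4 taken -> place at 15.
502 hashes to 9, h2=7; 9 taken -> place at 16.
383 hashes to 9, h2=16; 9,8 taken -> place at 7.
Table: [714, _, 586, _, 315, 464, 278, 383, 111, 128, _, _, 930, _, _, 922, 502]

3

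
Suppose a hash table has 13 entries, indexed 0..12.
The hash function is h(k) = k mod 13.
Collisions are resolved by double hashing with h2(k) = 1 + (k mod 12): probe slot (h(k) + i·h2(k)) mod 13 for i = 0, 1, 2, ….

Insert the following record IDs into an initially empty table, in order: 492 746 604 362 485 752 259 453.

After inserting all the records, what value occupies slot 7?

752

492: h=11 -> slot 11
746: h=5 -> slot 5
604: h=6 -> slot 6
362: h=11, h2=3, probe 11,1 -> slot 1
485: h=4 -> slot 4
752: h=11, h2=9, probe 11,7 -> slot 7
259: h=12 -> slot 12
453: h=11, h2=10, probe 11,8 -> slot 8
Table: [., 362, ., ., 485, 746, 604, 752, 453, ., ., 492, 259]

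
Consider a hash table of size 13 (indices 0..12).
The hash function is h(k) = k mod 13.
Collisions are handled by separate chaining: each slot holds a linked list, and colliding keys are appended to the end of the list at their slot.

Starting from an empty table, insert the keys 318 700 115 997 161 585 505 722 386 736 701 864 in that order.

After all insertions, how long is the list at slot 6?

Insert 318: h=6, bucket 6 empty -> new chain.
Insert 700: h=11, bucket 11 empty -> new chain.
Insert 115: h=11, bucket 11 nonempty -> append to chain.
Insert 997: h=9, bucket 9 empty -> new chain.
Insert 161: h=5, bucket 5 empty -> new chain.
Insert 585: h=0, bucket 0 empty -> new chain.
Insert 505: h=11, bucket 11 nonempty -> append to chain.
Insert 722: h=7, bucket 7 empty -> new chain.
Insert 386: h=9, bucket 9 nonempty -> append to chain.
Insert 736: h=8, bucket 8 empty -> new chain.
Insert 701: h=12, bucket 12 empty -> new chain.
Insert 864: h=6, bucket 6 nonempty -> append to chain.
Final buckets:
0: 585
1: —
2: —
3: —
4: —
5: 161
6: 318 -> 864
7: 722
8: 736
9: 997 -> 386
10: —
11: 700 -> 115 -> 505
12: 701

2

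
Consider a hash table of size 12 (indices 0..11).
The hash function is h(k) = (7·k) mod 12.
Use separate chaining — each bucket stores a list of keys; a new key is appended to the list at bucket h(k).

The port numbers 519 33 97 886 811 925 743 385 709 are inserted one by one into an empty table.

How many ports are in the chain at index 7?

4

Insert 519: h=9, bucket 9 empty → new chain.
Insert 33: h=3, bucket 3 empty → new chain.
Insert 97: h=7, bucket 7 empty → new chain.
Insert 886: h=10, bucket 10 empty → new chain.
Insert 811: h=1, bucket 1 empty → new chain.
Insert 925: h=7, bucket 7 nonempty → append to chain.
Insert 743: h=5, bucket 5 empty → new chain.
Insert 385: h=7, bucket 7 nonempty → append to chain.
Insert 709: h=7, bucket 7 nonempty → append to chain.
Final buckets:
0: —
1: 811
2: —
3: 33
4: —
5: 743
6: —
7: 97 -> 925 -> 385 -> 709
8: —
9: 519
10: 886
11: —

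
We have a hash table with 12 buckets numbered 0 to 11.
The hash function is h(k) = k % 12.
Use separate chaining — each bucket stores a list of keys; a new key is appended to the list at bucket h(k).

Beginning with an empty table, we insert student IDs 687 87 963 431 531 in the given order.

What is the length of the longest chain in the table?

4

Insert 687: h=3, bucket 3 empty -> new chain.
Insert 87: h=3, bucket 3 nonempty -> append to chain.
Insert 963: h=3, bucket 3 nonempty -> append to chain.
Insert 431: h=11, bucket 11 empty -> new chain.
Insert 531: h=3, bucket 3 nonempty -> append to chain.
Final buckets:
0: —
1: —
2: —
3: 687 -> 87 -> 963 -> 531
4: —
5: —
6: —
7: —
8: —
9: —
10: —
11: 431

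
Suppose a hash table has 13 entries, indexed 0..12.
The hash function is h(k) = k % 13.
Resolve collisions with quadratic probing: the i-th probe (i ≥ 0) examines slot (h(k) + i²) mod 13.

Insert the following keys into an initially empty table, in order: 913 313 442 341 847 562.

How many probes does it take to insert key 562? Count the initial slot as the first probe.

3

Insert 913: h=3, slot 3 empty -> index 3.
Insert 313: h=1, slot 1 empty -> index 1.
Insert 442: h=0, slot 0 empty -> index 0.
Insert 341: h=3, slot 3 occupied -> index 4.
Insert 847: h=2, slot 2 empty -> index 2.
Insert 562: h=3, slots 3,4 occupied -> index 7.
Table: [442, 313, 847, 913, 341, ∅, ∅, 562, ∅, ∅, ∅, ∅, ∅]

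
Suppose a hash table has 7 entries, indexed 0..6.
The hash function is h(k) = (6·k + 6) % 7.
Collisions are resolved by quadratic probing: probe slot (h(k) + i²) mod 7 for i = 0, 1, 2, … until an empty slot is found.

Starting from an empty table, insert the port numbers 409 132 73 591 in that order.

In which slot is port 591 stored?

5

409: h=3 => slot 3
132: h=0 => slot 0
73: h=3, probe 3,4 => slot 4
591: h=3, probe 3,4,0,5 => slot 5
Table: [132, ., ., 409, 73, 591, .]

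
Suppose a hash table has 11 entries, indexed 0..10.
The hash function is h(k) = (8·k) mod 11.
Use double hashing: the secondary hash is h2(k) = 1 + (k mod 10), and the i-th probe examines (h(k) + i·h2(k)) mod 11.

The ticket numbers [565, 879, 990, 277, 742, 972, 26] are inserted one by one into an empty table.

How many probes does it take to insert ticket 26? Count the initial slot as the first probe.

565: h=10 -> slot 10
879: h=3 -> slot 3
990: h=0 -> slot 0
277: h=5 -> slot 5
742: h=7 -> slot 7
972: h=10, h2=3, probe 10,2 -> slot 2
26: h=10, h2=7, probe 10,6 -> slot 6
Table: [990, _, 972, 879, _, 277, 26, 742, _, _, 565]

2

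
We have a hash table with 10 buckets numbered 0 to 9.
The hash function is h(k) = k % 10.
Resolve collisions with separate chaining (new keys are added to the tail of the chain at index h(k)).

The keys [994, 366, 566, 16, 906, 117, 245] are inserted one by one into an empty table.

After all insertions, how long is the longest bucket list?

994 -> bucket 4
366 -> bucket 6
566 -> bucket 6 (collision)
16 -> bucket 6 (collision)
906 -> bucket 6 (collision)
117 -> bucket 7
245 -> bucket 5
Final buckets:
0: -
1: -
2: -
3: -
4: 994
5: 245
6: 366 -> 566 -> 16 -> 906
7: 117
8: -
9: -

4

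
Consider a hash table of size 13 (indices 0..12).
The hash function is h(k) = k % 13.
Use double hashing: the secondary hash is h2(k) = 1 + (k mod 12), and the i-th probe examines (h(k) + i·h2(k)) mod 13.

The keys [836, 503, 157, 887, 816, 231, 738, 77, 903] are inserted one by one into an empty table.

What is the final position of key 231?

5

836 hashes to 4; slot 4 is free → place at 4.
503 hashes to 9; slot 9 is free → place at 9.
157 hashes to 1; slot 1 is free → place at 1.
887 hashes to 3; slot 3 is free → place at 3.
816 hashes to 10; slot 10 is free → place at 10.
231 hashes to 10, h2=4; 10,1 taken → place at 5.
738 hashes to 10, h2=7; 10,4 taken → place at 11.
77 hashes to 12; slot 12 is free → place at 12.
903 hashes to 6; slot 6 is free → place at 6.
Table: [., 157, ., 887, 836, 231, 903, ., ., 503, 816, 738, 77]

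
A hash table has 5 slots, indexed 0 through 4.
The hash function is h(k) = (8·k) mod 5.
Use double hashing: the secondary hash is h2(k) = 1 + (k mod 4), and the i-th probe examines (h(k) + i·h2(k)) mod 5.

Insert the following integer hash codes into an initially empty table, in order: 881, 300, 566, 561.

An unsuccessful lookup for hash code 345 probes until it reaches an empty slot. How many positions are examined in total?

3

Insert 881: h=3, slot 3 empty -> index 3.
Insert 300: h=0, slot 0 empty -> index 0.
Insert 566: h=3, h2=3, slot 3 occupied -> index 1.
Insert 561: h=3, h2=2, slots 3,0 occupied -> index 2.
Table: [300, 566, 561, 881, —]
Lookup 345: h=0, h2=2, probe 0,2,4 → slot 4 empty, not found.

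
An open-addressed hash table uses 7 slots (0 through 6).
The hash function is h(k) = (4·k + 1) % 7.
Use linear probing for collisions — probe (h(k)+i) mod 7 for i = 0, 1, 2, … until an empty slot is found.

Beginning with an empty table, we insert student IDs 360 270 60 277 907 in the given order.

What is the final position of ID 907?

0

360 hashes to 6; slot 6 is free -> place at 6.
270 hashes to 3; slot 3 is free -> place at 3.
60 hashes to 3; 3 taken -> place at 4.
277 hashes to 3; 3,4 taken -> place at 5.
907 hashes to 3; 3,4,5,6 taken -> place at 0.
Table: [907, _, _, 270, 60, 277, 360]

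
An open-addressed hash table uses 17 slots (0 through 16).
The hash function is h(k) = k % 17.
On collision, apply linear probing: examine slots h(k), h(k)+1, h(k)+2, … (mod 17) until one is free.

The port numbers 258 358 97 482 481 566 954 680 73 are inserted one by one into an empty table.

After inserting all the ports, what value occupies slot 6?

Insert 258: h=3, slot 3 empty → index 3.
Insert 358: h=1, slot 1 empty → index 1.
Insert 97: h=12, slot 12 empty → index 12.
Insert 482: h=6, slot 6 empty → index 6.
Insert 481: h=5, slot 5 empty → index 5.
Insert 566: h=5, slots 5,6 occupied → index 7.
Insert 954: h=2, slot 2 empty → index 2.
Insert 680: h=0, slot 0 empty → index 0.
Insert 73: h=5, slots 5,6,7 occupied → index 8.
Table: [680, 358, 954, 258, -, 481, 482, 566, 73, -, -, -, 97, -, -, -, -]

482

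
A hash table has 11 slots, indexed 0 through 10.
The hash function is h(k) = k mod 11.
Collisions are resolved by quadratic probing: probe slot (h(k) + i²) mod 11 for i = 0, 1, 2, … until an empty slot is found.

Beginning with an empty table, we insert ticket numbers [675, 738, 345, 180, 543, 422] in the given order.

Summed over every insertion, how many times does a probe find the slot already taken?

10

675 hashes to 4; slot 4 is free => place at 4.
738 hashes to 1; slot 1 is free => place at 1.
345 hashes to 4; 4 taken => place at 5.
180 hashes to 4; 4,5 taken => place at 8.
543 hashes to 4; 4,5,8 taken => place at 2.
422 hashes to 4; 4,5,8,2 taken => place at 9.
Table: [_, 738, 543, _, 675, 345, _, _, 180, 422, _]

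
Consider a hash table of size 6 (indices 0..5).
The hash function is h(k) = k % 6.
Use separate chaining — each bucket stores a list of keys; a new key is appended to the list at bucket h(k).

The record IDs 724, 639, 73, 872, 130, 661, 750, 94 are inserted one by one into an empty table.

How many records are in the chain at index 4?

3

Insert 724: h=4, bucket 4 empty → new chain.
Insert 639: h=3, bucket 3 empty → new chain.
Insert 73: h=1, bucket 1 empty → new chain.
Insert 872: h=2, bucket 2 empty → new chain.
Insert 130: h=4, bucket 4 nonempty → append to chain.
Insert 661: h=1, bucket 1 nonempty → append to chain.
Insert 750: h=0, bucket 0 empty → new chain.
Insert 94: h=4, bucket 4 nonempty → append to chain.
Final buckets:
0: 750
1: 73 -> 661
2: 872
3: 639
4: 724 -> 130 -> 94
5: .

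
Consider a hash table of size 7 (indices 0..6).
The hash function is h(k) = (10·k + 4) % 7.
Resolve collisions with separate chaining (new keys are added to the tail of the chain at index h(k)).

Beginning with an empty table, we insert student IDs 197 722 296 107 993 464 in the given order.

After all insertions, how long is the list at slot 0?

Insert 197: h=0, bucket 0 empty → new chain.
Insert 722: h=0, bucket 0 nonempty → append to chain.
Insert 296: h=3, bucket 3 empty → new chain.
Insert 107: h=3, bucket 3 nonempty → append to chain.
Insert 993: h=1, bucket 1 empty → new chain.
Insert 464: h=3, bucket 3 nonempty → append to chain.
Final buckets:
0: 197 -> 722
1: 993
2: -
3: 296 -> 107 -> 464
4: -
5: -
6: -

2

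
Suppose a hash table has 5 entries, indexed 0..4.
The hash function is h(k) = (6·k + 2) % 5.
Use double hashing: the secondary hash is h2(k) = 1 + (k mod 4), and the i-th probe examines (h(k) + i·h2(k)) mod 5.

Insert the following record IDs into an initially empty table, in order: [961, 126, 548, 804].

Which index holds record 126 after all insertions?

1

961 hashes to 3; slot 3 is free -> place at 3.
126 hashes to 3, h2=3; 3 taken -> place at 1.
548 hashes to 0; slot 0 is free -> place at 0.
804 hashes to 1, h2=1; 1 taken -> place at 2.
Table: [548, 126, 804, 961, —]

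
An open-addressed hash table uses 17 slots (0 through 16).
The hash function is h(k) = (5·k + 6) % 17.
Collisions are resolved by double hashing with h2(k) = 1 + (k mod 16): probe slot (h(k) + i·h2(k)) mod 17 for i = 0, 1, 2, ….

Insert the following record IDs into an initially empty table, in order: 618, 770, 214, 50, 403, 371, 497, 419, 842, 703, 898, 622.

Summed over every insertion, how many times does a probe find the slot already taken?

Insert 618: h=2, slot 2 empty -> index 2.
Insert 770: h=14, slot 14 empty -> index 14.
Insert 214: h=5, slot 5 empty -> index 5.
Insert 50: h=1, slot 1 empty -> index 1.
Insert 403: h=15, slot 15 empty -> index 15.
Insert 371: h=8, slot 8 empty -> index 8.
Insert 497: h=9, slot 9 empty -> index 9.
Insert 419: h=10, slot 10 empty -> index 10.
Insert 842: h=0, slot 0 empty -> index 0.
Insert 703: h=2, h2=16, slots 2,1,0 occupied -> index 16.
Insert 898: h=8, h2=3, slot 8 occupied -> index 11.
Insert 622: h=5, h2=15, slot 5 occupied -> index 3.
Table: [842, 50, 618, 622, —, 214, —, —, 371, 497, 419, 898, —, —, 770, 403, 703]

5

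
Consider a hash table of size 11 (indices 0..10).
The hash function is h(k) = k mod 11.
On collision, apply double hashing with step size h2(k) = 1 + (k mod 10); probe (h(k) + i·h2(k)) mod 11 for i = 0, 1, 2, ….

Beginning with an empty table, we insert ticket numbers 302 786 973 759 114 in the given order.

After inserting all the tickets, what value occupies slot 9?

Insert 302: h=5, slot 5 empty => index 5.
Insert 786: h=5, h2=7, slot 5 occupied => index 1.
Insert 973: h=5, h2=4, slot 5 occupied => index 9.
Insert 759: h=0, slot 0 empty => index 0.
Insert 114: h=4, slot 4 empty => index 4.
Table: [759, 786, —, —, 114, 302, —, —, —, 973, —]

973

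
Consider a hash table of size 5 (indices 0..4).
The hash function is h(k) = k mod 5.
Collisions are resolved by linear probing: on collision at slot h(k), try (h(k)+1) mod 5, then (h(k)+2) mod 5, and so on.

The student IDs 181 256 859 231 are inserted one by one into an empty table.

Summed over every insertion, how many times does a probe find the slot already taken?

3

181 hashes to 1; slot 1 is free → place at 1.
256 hashes to 1; 1 taken → place at 2.
859 hashes to 4; slot 4 is free → place at 4.
231 hashes to 1; 1,2 taken → place at 3.
Table: [., 181, 256, 231, 859]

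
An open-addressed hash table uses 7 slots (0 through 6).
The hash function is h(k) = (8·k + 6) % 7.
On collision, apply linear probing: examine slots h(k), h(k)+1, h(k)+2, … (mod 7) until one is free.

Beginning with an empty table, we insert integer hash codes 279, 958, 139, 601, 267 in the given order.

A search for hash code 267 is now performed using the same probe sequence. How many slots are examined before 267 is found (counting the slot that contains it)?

279 hashes to 5; slot 5 is free → place at 5.
958 hashes to 5; 5 taken → place at 6.
139 hashes to 5; 5,6 taken → place at 0.
601 hashes to 5; 5,6,0 taken → place at 1.
267 hashes to 0; 0,1 taken → place at 2.
Table: [139, 601, 267, —, —, 279, 958]
Lookup 267: h=0, probe 0,1,2 → found at 2.

3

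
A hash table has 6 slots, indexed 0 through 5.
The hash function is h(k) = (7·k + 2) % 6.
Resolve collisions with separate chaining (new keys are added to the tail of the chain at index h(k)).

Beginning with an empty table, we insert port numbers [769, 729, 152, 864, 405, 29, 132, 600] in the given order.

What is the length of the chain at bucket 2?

3

Insert 769: h=3, bucket 3 empty -> new chain.
Insert 729: h=5, bucket 5 empty -> new chain.
Insert 152: h=4, bucket 4 empty -> new chain.
Insert 864: h=2, bucket 2 empty -> new chain.
Insert 405: h=5, bucket 5 nonempty -> append to chain.
Insert 29: h=1, bucket 1 empty -> new chain.
Insert 132: h=2, bucket 2 nonempty -> append to chain.
Insert 600: h=2, bucket 2 nonempty -> append to chain.
Final buckets:
0: _
1: 29
2: 864 -> 132 -> 600
3: 769
4: 152
5: 729 -> 405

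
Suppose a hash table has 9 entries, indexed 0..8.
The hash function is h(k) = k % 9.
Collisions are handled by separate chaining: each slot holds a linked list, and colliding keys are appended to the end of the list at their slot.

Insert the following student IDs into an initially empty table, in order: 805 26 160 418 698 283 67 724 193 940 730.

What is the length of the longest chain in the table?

7

Insert 805: h=4, bucket 4 empty -> new chain.
Insert 26: h=8, bucket 8 empty -> new chain.
Insert 160: h=7, bucket 7 empty -> new chain.
Insert 418: h=4, bucket 4 nonempty -> append to chain.
Insert 698: h=5, bucket 5 empty -> new chain.
Insert 283: h=4, bucket 4 nonempty -> append to chain.
Insert 67: h=4, bucket 4 nonempty -> append to chain.
Insert 724: h=4, bucket 4 nonempty -> append to chain.
Insert 193: h=4, bucket 4 nonempty -> append to chain.
Insert 940: h=4, bucket 4 nonempty -> append to chain.
Insert 730: h=1, bucket 1 empty -> new chain.
Final buckets:
0: .
1: 730
2: .
3: .
4: 805 -> 418 -> 283 -> 67 -> 724 -> 193 -> 940
5: 698
6: .
7: 160
8: 26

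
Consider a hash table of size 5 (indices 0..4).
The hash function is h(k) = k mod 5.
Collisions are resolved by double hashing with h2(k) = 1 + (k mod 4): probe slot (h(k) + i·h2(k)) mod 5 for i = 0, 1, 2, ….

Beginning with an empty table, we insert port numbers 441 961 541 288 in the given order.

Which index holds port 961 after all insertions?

3

Insert 441: h=1, slot 1 empty => index 1.
Insert 961: h=1, h2=2, slot 1 occupied => index 3.
Insert 541: h=1, h2=2, slots 1,3 occupied => index 0.
Insert 288: h=3, h2=1, slot 3 occupied => index 4.
Table: [541, 441, _, 961, 288]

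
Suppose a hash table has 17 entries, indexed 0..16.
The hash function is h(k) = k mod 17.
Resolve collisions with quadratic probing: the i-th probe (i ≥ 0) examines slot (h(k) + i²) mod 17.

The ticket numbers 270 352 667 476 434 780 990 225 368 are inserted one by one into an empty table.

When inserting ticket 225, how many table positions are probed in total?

270: h=15 → slot 15
352: h=12 → slot 12
667: h=4 → slot 4
476: h=0 → slot 0
434: h=9 → slot 9
780: h=15, probe 15,16 → slot 16
990: h=4, probe 4,5 → slot 5
225: h=4, probe 4,5,8 → slot 8
368: h=11 → slot 11
Table: [476, ∅, ∅, ∅, 667, 990, ∅, ∅, 225, 434, ∅, 368, 352, ∅, ∅, 270, 780]

3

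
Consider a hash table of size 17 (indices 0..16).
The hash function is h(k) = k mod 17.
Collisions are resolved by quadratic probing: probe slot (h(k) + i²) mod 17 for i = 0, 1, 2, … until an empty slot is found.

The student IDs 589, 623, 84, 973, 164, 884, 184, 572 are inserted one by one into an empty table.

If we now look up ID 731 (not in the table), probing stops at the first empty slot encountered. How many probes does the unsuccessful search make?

2

589 hashes to 11; slot 11 is free => place at 11.
623 hashes to 11; 11 taken => place at 12.
84 hashes to 16; slot 16 is free => place at 16.
973 hashes to 4; slot 4 is free => place at 4.
164 hashes to 11; 11,12 taken => place at 15.
884 hashes to 0; slot 0 is free => place at 0.
184 hashes to 14; slot 14 is free => place at 14.
572 hashes to 11; 11,12,15 taken => place at 3.
Table: [884, ., ., 572, 973, ., ., ., ., ., ., 589, 623, ., 184, 164, 84]
Lookup 731: h=0, probe 0,1 → slot 1 empty, not found.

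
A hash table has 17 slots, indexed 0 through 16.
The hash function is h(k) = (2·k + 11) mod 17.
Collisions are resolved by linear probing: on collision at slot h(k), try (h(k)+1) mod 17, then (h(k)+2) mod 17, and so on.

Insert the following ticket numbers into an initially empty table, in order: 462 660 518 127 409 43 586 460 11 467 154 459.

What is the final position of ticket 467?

1

462 hashes to 0; slot 0 is free -> place at 0.
660 hashes to 5; slot 5 is free -> place at 5.
518 hashes to 10; slot 10 is free -> place at 10.
127 hashes to 10; 10 taken -> place at 11.
409 hashes to 13; slot 13 is free -> place at 13.
43 hashes to 12; slot 12 is free -> place at 12.
586 hashes to 10; 10,11,12,13 taken -> place at 14.
460 hashes to 13; 13,14 taken -> place at 15.
11 hashes to 16; slot 16 is free -> place at 16.
467 hashes to 10; 10,11,12,13,14,15,16,0 taken -> place at 1.
154 hashes to 13; 13,14,15,16,0,1 taken -> place at 2.
459 hashes to 11; 11,12,13,14,15,16,0,1,2 taken -> place at 3.
Table: [462, 467, 154, 459, -, 660, -, -, -, -, 518, 127, 43, 409, 586, 460, 11]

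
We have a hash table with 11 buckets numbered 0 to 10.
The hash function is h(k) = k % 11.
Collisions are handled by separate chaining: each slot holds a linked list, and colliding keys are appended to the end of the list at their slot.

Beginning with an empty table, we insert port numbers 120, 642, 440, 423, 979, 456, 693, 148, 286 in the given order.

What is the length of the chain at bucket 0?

4

120 -> bucket 10
642 -> bucket 4
440 -> bucket 0
423 -> bucket 5
979 -> bucket 0 (collision)
456 -> bucket 5 (collision)
693 -> bucket 0 (collision)
148 -> bucket 5 (collision)
286 -> bucket 0 (collision)
Final buckets:
0: 440 -> 979 -> 693 -> 286
1: ∅
2: ∅
3: ∅
4: 642
5: 423 -> 456 -> 148
6: ∅
7: ∅
8: ∅
9: ∅
10: 120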